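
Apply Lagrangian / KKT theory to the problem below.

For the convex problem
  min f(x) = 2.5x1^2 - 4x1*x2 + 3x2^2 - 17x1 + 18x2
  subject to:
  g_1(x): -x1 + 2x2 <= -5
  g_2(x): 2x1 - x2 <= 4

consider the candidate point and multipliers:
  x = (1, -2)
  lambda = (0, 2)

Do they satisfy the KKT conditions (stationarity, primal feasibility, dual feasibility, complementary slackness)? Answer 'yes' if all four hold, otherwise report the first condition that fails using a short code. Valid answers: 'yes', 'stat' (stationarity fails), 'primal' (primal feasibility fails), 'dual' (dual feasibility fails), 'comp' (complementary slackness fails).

Gradient of f: grad f(x) = Q x + c = (-4, 2)
Constraint values g_i(x) = a_i^T x - b_i:
  g_1((1, -2)) = 0
  g_2((1, -2)) = 0
Stationarity residual: grad f(x) + sum_i lambda_i a_i = (0, 0)
  -> stationarity OK
Primal feasibility (all g_i <= 0): OK
Dual feasibility (all lambda_i >= 0): OK
Complementary slackness (lambda_i * g_i(x) = 0 for all i): OK

Verdict: yes, KKT holds.

yes


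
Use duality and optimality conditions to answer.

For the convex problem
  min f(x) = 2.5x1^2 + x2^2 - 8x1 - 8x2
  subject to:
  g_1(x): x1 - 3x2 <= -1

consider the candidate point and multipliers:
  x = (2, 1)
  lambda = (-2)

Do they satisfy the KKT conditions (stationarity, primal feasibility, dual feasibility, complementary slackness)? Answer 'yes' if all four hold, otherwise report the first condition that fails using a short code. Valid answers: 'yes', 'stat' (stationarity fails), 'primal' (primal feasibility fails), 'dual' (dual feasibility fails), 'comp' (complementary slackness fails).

Gradient of f: grad f(x) = Q x + c = (2, -6)
Constraint values g_i(x) = a_i^T x - b_i:
  g_1((2, 1)) = 0
Stationarity residual: grad f(x) + sum_i lambda_i a_i = (0, 0)
  -> stationarity OK
Primal feasibility (all g_i <= 0): OK
Dual feasibility (all lambda_i >= 0): FAILS
Complementary slackness (lambda_i * g_i(x) = 0 for all i): OK

Verdict: the first failing condition is dual_feasibility -> dual.

dual


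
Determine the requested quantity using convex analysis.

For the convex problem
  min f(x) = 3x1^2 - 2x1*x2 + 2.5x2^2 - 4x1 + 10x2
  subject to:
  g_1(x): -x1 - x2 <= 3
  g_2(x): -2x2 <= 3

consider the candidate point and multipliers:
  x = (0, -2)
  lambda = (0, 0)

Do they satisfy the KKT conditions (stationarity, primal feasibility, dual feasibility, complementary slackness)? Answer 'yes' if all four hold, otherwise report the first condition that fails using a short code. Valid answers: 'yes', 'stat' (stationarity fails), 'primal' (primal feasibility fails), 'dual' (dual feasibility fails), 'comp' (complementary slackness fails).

Gradient of f: grad f(x) = Q x + c = (0, 0)
Constraint values g_i(x) = a_i^T x - b_i:
  g_1((0, -2)) = -1
  g_2((0, -2)) = 1
Stationarity residual: grad f(x) + sum_i lambda_i a_i = (0, 0)
  -> stationarity OK
Primal feasibility (all g_i <= 0): FAILS
Dual feasibility (all lambda_i >= 0): OK
Complementary slackness (lambda_i * g_i(x) = 0 for all i): OK

Verdict: the first failing condition is primal_feasibility -> primal.

primal


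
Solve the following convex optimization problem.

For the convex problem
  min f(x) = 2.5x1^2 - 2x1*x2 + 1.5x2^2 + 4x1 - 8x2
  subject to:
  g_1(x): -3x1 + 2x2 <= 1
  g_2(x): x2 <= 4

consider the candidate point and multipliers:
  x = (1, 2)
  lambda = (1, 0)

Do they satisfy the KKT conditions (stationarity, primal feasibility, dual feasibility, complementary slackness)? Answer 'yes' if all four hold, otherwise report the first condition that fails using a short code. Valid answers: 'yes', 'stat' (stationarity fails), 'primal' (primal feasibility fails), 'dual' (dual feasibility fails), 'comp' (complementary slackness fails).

Gradient of f: grad f(x) = Q x + c = (5, -4)
Constraint values g_i(x) = a_i^T x - b_i:
  g_1((1, 2)) = 0
  g_2((1, 2)) = -2
Stationarity residual: grad f(x) + sum_i lambda_i a_i = (2, -2)
  -> stationarity FAILS
Primal feasibility (all g_i <= 0): OK
Dual feasibility (all lambda_i >= 0): OK
Complementary slackness (lambda_i * g_i(x) = 0 for all i): OK

Verdict: the first failing condition is stationarity -> stat.

stat


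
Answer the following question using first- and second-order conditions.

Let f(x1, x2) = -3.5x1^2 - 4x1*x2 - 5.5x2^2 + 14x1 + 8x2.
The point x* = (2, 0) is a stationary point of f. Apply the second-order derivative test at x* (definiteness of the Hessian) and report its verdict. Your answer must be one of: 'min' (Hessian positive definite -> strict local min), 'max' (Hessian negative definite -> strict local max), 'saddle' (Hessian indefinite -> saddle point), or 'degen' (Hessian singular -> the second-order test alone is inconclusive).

Compute the Hessian H = grad^2 f:
  H = [[-7, -4], [-4, -11]]
Verify stationarity: grad f(x*) = H x* + g = (0, 0).
Eigenvalues of H: -13.4721, -4.5279.
Both eigenvalues < 0, so H is negative definite -> x* is a strict local max.

max


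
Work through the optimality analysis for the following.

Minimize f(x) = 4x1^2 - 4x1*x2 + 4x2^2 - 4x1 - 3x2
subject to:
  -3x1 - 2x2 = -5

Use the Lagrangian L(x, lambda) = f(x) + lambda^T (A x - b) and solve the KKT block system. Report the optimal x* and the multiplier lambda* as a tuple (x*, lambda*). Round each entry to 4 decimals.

Form the Lagrangian:
  L(x, lambda) = (1/2) x^T Q x + c^T x + lambda^T (A x - b)
Stationarity (grad_x L = 0): Q x + c + A^T lambda = 0.
Primal feasibility: A x = b.

This gives the KKT block system:
  [ Q   A^T ] [ x     ]   [-c ]
  [ A    0  ] [ lambda ] = [ b ]

Solving the linear system:
  x*      = (1.0395, 0.9408)
  lambda* = (0.1842)
  f(x*)   = -3.0296

x* = (1.0395, 0.9408), lambda* = (0.1842)


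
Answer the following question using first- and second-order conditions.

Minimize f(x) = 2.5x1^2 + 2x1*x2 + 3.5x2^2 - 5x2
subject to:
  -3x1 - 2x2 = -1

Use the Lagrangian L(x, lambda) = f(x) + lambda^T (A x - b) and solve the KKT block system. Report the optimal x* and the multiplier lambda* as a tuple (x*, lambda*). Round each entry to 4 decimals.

Form the Lagrangian:
  L(x, lambda) = (1/2) x^T Q x + c^T x + lambda^T (A x - b)
Stationarity (grad_x L = 0): Q x + c + A^T lambda = 0.
Primal feasibility: A x = b.

This gives the KKT block system:
  [ Q   A^T ] [ x     ]   [-c ]
  [ A    0  ] [ lambda ] = [ b ]

Solving the linear system:
  x*      = (-0.2203, 0.8305)
  lambda* = (0.1864)
  f(x*)   = -1.9831

x* = (-0.2203, 0.8305), lambda* = (0.1864)


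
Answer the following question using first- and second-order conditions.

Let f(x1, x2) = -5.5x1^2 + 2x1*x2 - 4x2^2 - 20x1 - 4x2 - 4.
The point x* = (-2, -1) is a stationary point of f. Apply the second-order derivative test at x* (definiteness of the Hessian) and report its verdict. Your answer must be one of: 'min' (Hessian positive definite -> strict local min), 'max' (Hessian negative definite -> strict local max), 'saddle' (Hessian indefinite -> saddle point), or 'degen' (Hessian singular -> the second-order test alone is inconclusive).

Compute the Hessian H = grad^2 f:
  H = [[-11, 2], [2, -8]]
Verify stationarity: grad f(x*) = H x* + g = (0, 0).
Eigenvalues of H: -12, -7.
Both eigenvalues < 0, so H is negative definite -> x* is a strict local max.

max


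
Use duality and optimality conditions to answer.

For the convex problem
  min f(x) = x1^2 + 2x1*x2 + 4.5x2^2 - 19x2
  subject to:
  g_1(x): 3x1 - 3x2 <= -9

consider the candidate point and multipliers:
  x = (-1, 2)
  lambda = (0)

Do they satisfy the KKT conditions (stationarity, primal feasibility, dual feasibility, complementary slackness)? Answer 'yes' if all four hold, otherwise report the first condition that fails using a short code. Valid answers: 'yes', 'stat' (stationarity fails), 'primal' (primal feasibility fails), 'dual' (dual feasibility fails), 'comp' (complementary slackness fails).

Gradient of f: grad f(x) = Q x + c = (2, -3)
Constraint values g_i(x) = a_i^T x - b_i:
  g_1((-1, 2)) = 0
Stationarity residual: grad f(x) + sum_i lambda_i a_i = (2, -3)
  -> stationarity FAILS
Primal feasibility (all g_i <= 0): OK
Dual feasibility (all lambda_i >= 0): OK
Complementary slackness (lambda_i * g_i(x) = 0 for all i): OK

Verdict: the first failing condition is stationarity -> stat.

stat


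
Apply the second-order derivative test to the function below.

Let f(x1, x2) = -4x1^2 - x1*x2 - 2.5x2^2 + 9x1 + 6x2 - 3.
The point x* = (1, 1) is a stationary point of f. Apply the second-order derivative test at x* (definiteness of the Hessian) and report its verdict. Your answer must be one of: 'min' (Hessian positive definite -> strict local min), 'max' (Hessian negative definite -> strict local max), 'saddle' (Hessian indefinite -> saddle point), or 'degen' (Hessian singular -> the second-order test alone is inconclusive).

Compute the Hessian H = grad^2 f:
  H = [[-8, -1], [-1, -5]]
Verify stationarity: grad f(x*) = H x* + g = (0, 0).
Eigenvalues of H: -8.3028, -4.6972.
Both eigenvalues < 0, so H is negative definite -> x* is a strict local max.

max


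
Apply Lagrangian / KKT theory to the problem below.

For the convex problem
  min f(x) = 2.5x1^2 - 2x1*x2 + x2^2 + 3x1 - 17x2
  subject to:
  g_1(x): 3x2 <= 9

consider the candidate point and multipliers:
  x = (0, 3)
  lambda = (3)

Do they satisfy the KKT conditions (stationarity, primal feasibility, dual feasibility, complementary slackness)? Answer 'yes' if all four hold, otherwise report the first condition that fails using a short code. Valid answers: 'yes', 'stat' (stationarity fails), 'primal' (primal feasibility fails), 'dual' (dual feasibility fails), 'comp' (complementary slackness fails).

Gradient of f: grad f(x) = Q x + c = (-3, -11)
Constraint values g_i(x) = a_i^T x - b_i:
  g_1((0, 3)) = 0
Stationarity residual: grad f(x) + sum_i lambda_i a_i = (-3, -2)
  -> stationarity FAILS
Primal feasibility (all g_i <= 0): OK
Dual feasibility (all lambda_i >= 0): OK
Complementary slackness (lambda_i * g_i(x) = 0 for all i): OK

Verdict: the first failing condition is stationarity -> stat.

stat


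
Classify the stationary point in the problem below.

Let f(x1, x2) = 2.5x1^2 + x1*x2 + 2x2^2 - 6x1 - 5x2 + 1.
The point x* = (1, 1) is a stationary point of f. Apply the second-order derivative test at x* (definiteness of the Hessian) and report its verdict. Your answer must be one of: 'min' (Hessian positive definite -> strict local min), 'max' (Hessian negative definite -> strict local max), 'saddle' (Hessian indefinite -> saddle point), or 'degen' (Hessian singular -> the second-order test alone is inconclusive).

Compute the Hessian H = grad^2 f:
  H = [[5, 1], [1, 4]]
Verify stationarity: grad f(x*) = H x* + g = (0, 0).
Eigenvalues of H: 3.382, 5.618.
Both eigenvalues > 0, so H is positive definite -> x* is a strict local min.

min


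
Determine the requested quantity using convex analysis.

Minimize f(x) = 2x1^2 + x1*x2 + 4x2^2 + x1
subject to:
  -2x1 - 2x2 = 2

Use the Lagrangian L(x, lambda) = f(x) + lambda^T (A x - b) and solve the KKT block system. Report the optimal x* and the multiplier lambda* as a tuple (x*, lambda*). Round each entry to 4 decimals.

Form the Lagrangian:
  L(x, lambda) = (1/2) x^T Q x + c^T x + lambda^T (A x - b)
Stationarity (grad_x L = 0): Q x + c + A^T lambda = 0.
Primal feasibility: A x = b.

This gives the KKT block system:
  [ Q   A^T ] [ x     ]   [-c ]
  [ A    0  ] [ lambda ] = [ b ]

Solving the linear system:
  x*      = (-0.8, -0.2)
  lambda* = (-1.2)
  f(x*)   = 0.8

x* = (-0.8, -0.2), lambda* = (-1.2)


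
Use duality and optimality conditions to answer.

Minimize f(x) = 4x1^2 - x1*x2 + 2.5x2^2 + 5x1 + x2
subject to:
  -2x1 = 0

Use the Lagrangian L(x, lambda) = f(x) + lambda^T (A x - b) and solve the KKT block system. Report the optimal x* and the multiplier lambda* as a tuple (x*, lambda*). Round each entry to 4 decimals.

Form the Lagrangian:
  L(x, lambda) = (1/2) x^T Q x + c^T x + lambda^T (A x - b)
Stationarity (grad_x L = 0): Q x + c + A^T lambda = 0.
Primal feasibility: A x = b.

This gives the KKT block system:
  [ Q   A^T ] [ x     ]   [-c ]
  [ A    0  ] [ lambda ] = [ b ]

Solving the linear system:
  x*      = (0, -0.2)
  lambda* = (2.6)
  f(x*)   = -0.1

x* = (0, -0.2), lambda* = (2.6)


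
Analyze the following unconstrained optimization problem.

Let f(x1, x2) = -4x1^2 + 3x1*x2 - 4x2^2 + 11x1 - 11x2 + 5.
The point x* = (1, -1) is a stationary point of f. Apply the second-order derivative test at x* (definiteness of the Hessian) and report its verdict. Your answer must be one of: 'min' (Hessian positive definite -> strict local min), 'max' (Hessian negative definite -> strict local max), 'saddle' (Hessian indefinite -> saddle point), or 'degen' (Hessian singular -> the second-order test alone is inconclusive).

Compute the Hessian H = grad^2 f:
  H = [[-8, 3], [3, -8]]
Verify stationarity: grad f(x*) = H x* + g = (0, 0).
Eigenvalues of H: -11, -5.
Both eigenvalues < 0, so H is negative definite -> x* is a strict local max.

max


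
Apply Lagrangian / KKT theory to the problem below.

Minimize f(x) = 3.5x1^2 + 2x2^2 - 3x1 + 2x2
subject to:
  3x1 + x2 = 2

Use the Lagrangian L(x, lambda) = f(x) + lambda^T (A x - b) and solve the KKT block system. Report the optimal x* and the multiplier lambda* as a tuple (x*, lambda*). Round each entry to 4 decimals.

Form the Lagrangian:
  L(x, lambda) = (1/2) x^T Q x + c^T x + lambda^T (A x - b)
Stationarity (grad_x L = 0): Q x + c + A^T lambda = 0.
Primal feasibility: A x = b.

This gives the KKT block system:
  [ Q   A^T ] [ x     ]   [-c ]
  [ A    0  ] [ lambda ] = [ b ]

Solving the linear system:
  x*      = (0.7674, -0.3023)
  lambda* = (-0.7907)
  f(x*)   = -0.6628

x* = (0.7674, -0.3023), lambda* = (-0.7907)


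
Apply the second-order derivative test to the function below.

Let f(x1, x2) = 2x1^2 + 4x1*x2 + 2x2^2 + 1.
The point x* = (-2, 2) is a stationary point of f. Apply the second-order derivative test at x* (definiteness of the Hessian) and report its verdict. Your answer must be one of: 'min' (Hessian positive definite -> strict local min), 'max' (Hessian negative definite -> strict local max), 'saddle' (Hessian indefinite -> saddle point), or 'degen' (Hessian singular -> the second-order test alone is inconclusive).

Compute the Hessian H = grad^2 f:
  H = [[4, 4], [4, 4]]
Verify stationarity: grad f(x*) = H x* + g = (0, 0).
Eigenvalues of H: 0, 8.
H has a zero eigenvalue (singular; positive semidefinite but not definite), so H is neither positive definite, negative definite, nor indefinite. The second-order test alone is inconclusive -> degen.
(Indeed, f is constant along the null direction of H through x*, so x* is not a strict local extremum.)

degen


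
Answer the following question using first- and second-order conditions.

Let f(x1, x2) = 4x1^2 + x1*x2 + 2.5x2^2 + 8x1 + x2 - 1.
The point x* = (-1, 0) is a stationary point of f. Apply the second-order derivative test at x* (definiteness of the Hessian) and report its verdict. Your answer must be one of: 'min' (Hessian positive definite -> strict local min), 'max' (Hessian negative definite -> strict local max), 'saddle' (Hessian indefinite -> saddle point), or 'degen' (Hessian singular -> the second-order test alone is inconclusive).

Compute the Hessian H = grad^2 f:
  H = [[8, 1], [1, 5]]
Verify stationarity: grad f(x*) = H x* + g = (0, 0).
Eigenvalues of H: 4.6972, 8.3028.
Both eigenvalues > 0, so H is positive definite -> x* is a strict local min.

min


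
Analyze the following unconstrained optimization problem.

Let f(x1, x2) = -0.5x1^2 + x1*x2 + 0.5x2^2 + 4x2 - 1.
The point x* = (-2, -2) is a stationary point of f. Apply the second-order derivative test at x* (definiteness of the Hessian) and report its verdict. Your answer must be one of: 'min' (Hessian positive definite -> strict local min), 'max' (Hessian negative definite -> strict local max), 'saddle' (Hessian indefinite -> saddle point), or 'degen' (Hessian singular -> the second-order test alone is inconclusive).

Compute the Hessian H = grad^2 f:
  H = [[-1, 1], [1, 1]]
Verify stationarity: grad f(x*) = H x* + g = (0, 0).
Eigenvalues of H: -1.4142, 1.4142.
Eigenvalues have mixed signs, so H is indefinite -> x* is a saddle point.

saddle


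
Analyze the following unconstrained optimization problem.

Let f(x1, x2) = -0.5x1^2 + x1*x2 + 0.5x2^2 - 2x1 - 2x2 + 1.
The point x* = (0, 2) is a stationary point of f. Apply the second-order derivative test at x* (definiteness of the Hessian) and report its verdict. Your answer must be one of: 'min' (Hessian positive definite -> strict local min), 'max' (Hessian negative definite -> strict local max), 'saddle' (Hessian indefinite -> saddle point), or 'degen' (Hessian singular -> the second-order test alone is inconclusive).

Compute the Hessian H = grad^2 f:
  H = [[-1, 1], [1, 1]]
Verify stationarity: grad f(x*) = H x* + g = (0, 0).
Eigenvalues of H: -1.4142, 1.4142.
Eigenvalues have mixed signs, so H is indefinite -> x* is a saddle point.

saddle


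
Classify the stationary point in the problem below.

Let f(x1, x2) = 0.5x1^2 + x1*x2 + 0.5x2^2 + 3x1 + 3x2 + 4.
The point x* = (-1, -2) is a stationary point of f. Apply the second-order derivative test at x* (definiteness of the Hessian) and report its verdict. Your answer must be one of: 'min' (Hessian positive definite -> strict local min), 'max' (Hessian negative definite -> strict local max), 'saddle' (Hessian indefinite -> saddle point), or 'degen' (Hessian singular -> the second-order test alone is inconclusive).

Compute the Hessian H = grad^2 f:
  H = [[1, 1], [1, 1]]
Verify stationarity: grad f(x*) = H x* + g = (0, 0).
Eigenvalues of H: 0, 2.
H has a zero eigenvalue (singular; positive semidefinite but not definite), so H is neither positive definite, negative definite, nor indefinite. The second-order test alone is inconclusive -> degen.
(Indeed, f is constant along the null direction of H through x*, so x* is not a strict local extremum.)

degen


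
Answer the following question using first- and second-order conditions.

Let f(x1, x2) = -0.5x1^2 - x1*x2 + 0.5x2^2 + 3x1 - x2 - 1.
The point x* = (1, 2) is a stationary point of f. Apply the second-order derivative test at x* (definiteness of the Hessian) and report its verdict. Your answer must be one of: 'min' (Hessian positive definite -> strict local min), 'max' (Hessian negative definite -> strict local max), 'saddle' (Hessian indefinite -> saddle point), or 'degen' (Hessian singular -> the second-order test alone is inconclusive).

Compute the Hessian H = grad^2 f:
  H = [[-1, -1], [-1, 1]]
Verify stationarity: grad f(x*) = H x* + g = (0, 0).
Eigenvalues of H: -1.4142, 1.4142.
Eigenvalues have mixed signs, so H is indefinite -> x* is a saddle point.

saddle


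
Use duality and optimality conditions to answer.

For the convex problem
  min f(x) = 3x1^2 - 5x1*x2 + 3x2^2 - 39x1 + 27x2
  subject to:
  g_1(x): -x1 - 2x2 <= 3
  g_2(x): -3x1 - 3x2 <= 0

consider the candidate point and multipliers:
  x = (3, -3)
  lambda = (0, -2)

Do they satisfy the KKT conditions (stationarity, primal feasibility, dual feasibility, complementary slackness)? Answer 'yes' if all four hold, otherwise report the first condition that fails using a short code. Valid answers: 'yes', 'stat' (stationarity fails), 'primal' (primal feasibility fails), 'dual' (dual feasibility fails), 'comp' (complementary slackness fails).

Gradient of f: grad f(x) = Q x + c = (-6, -6)
Constraint values g_i(x) = a_i^T x - b_i:
  g_1((3, -3)) = 0
  g_2((3, -3)) = 0
Stationarity residual: grad f(x) + sum_i lambda_i a_i = (0, 0)
  -> stationarity OK
Primal feasibility (all g_i <= 0): OK
Dual feasibility (all lambda_i >= 0): FAILS
Complementary slackness (lambda_i * g_i(x) = 0 for all i): OK

Verdict: the first failing condition is dual_feasibility -> dual.

dual


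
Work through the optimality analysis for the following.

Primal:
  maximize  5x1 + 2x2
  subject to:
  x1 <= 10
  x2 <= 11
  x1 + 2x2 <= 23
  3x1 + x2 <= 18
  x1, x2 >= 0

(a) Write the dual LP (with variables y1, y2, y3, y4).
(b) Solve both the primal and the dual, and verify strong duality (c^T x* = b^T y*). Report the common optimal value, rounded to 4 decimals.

The standard primal-dual pair for 'max c^T x s.t. A x <= b, x >= 0' is:
  Dual:  min b^T y  s.t.  A^T y >= c,  y >= 0.

So the dual LP is:
  minimize  10y1 + 11y2 + 23y3 + 18y4
  subject to:
    y1 + y3 + 3y4 >= 5
    y2 + 2y3 + y4 >= 2
    y1, y2, y3, y4 >= 0

Solving the primal: x* = (2.6, 10.2).
  primal value c^T x* = 33.4.
Solving the dual: y* = (0, 0, 0.2, 1.6).
  dual value b^T y* = 33.4.
Strong duality: c^T x* = b^T y*. Confirmed.

33.4


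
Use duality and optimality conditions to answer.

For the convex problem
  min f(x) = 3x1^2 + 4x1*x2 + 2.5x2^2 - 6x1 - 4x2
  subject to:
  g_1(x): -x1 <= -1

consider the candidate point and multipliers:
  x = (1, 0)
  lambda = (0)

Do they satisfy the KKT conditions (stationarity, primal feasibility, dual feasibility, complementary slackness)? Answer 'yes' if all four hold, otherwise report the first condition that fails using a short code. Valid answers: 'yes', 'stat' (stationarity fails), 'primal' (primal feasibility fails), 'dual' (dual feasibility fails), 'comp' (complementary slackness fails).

Gradient of f: grad f(x) = Q x + c = (0, 0)
Constraint values g_i(x) = a_i^T x - b_i:
  g_1((1, 0)) = 0
Stationarity residual: grad f(x) + sum_i lambda_i a_i = (0, 0)
  -> stationarity OK
Primal feasibility (all g_i <= 0): OK
Dual feasibility (all lambda_i >= 0): OK
Complementary slackness (lambda_i * g_i(x) = 0 for all i): OK

Verdict: yes, KKT holds.

yes


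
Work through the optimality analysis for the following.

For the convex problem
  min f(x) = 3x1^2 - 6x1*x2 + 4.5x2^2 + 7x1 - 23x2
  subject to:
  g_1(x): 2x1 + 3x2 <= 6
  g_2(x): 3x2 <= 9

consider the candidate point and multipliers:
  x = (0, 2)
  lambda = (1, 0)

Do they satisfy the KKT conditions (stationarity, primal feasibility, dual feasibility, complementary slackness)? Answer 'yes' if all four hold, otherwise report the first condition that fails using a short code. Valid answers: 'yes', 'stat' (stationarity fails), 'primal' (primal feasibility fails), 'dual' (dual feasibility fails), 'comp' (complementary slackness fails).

Gradient of f: grad f(x) = Q x + c = (-5, -5)
Constraint values g_i(x) = a_i^T x - b_i:
  g_1((0, 2)) = 0
  g_2((0, 2)) = -3
Stationarity residual: grad f(x) + sum_i lambda_i a_i = (-3, -2)
  -> stationarity FAILS
Primal feasibility (all g_i <= 0): OK
Dual feasibility (all lambda_i >= 0): OK
Complementary slackness (lambda_i * g_i(x) = 0 for all i): OK

Verdict: the first failing condition is stationarity -> stat.

stat


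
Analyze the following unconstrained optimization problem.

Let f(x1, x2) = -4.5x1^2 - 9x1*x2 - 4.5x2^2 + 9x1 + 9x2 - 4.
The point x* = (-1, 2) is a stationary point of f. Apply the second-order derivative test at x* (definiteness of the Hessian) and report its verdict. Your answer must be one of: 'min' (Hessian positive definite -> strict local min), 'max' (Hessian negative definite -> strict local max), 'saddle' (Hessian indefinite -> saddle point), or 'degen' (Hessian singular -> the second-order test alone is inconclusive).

Compute the Hessian H = grad^2 f:
  H = [[-9, -9], [-9, -9]]
Verify stationarity: grad f(x*) = H x* + g = (0, 0).
Eigenvalues of H: -18, 0.
H has a zero eigenvalue (singular; negative semidefinite but not definite), so H is neither positive definite, negative definite, nor indefinite. The second-order test alone is inconclusive -> degen.
(Indeed, f is constant along the null direction of H through x*, so x* is not a strict local extremum.)

degen


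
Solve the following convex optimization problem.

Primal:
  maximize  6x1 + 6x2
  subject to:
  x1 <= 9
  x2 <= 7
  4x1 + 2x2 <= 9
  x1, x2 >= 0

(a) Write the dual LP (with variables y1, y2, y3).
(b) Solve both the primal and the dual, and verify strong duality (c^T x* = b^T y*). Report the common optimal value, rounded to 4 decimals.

The standard primal-dual pair for 'max c^T x s.t. A x <= b, x >= 0' is:
  Dual:  min b^T y  s.t.  A^T y >= c,  y >= 0.

So the dual LP is:
  minimize  9y1 + 7y2 + 9y3
  subject to:
    y1 + 4y3 >= 6
    y2 + 2y3 >= 6
    y1, y2, y3 >= 0

Solving the primal: x* = (0, 4.5).
  primal value c^T x* = 27.
Solving the dual: y* = (0, 0, 3).
  dual value b^T y* = 27.
Strong duality: c^T x* = b^T y*. Confirmed.

27


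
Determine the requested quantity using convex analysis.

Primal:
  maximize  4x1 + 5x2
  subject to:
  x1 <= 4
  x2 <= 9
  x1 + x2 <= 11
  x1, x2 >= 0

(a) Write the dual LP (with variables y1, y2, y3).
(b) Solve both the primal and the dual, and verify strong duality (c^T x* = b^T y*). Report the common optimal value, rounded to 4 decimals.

The standard primal-dual pair for 'max c^T x s.t. A x <= b, x >= 0' is:
  Dual:  min b^T y  s.t.  A^T y >= c,  y >= 0.

So the dual LP is:
  minimize  4y1 + 9y2 + 11y3
  subject to:
    y1 + y3 >= 4
    y2 + y3 >= 5
    y1, y2, y3 >= 0

Solving the primal: x* = (2, 9).
  primal value c^T x* = 53.
Solving the dual: y* = (0, 1, 4).
  dual value b^T y* = 53.
Strong duality: c^T x* = b^T y*. Confirmed.

53


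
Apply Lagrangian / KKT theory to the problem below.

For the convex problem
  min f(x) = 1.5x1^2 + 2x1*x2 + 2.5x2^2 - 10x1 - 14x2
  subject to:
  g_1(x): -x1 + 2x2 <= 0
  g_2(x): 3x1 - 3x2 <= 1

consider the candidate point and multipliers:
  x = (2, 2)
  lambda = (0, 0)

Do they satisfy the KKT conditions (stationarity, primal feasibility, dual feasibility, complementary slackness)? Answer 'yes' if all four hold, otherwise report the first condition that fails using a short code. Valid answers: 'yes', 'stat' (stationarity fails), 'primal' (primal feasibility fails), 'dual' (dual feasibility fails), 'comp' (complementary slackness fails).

Gradient of f: grad f(x) = Q x + c = (0, 0)
Constraint values g_i(x) = a_i^T x - b_i:
  g_1((2, 2)) = 2
  g_2((2, 2)) = -1
Stationarity residual: grad f(x) + sum_i lambda_i a_i = (0, 0)
  -> stationarity OK
Primal feasibility (all g_i <= 0): FAILS
Dual feasibility (all lambda_i >= 0): OK
Complementary slackness (lambda_i * g_i(x) = 0 for all i): OK

Verdict: the first failing condition is primal_feasibility -> primal.

primal


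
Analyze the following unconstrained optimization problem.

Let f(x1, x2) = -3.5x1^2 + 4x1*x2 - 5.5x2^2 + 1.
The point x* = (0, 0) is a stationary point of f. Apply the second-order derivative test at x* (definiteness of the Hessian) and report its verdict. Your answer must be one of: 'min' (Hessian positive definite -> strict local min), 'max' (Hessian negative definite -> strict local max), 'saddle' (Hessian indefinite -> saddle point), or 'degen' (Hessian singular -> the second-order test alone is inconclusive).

Compute the Hessian H = grad^2 f:
  H = [[-7, 4], [4, -11]]
Verify stationarity: grad f(x*) = H x* + g = (0, 0).
Eigenvalues of H: -13.4721, -4.5279.
Both eigenvalues < 0, so H is negative definite -> x* is a strict local max.

max


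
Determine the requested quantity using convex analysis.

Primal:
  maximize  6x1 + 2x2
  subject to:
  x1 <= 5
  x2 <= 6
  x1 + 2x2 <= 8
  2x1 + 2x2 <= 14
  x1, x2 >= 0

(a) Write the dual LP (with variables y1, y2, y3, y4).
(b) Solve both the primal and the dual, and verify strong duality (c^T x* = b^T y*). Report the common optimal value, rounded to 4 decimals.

The standard primal-dual pair for 'max c^T x s.t. A x <= b, x >= 0' is:
  Dual:  min b^T y  s.t.  A^T y >= c,  y >= 0.

So the dual LP is:
  minimize  5y1 + 6y2 + 8y3 + 14y4
  subject to:
    y1 + y3 + 2y4 >= 6
    y2 + 2y3 + 2y4 >= 2
    y1, y2, y3, y4 >= 0

Solving the primal: x* = (5, 1.5).
  primal value c^T x* = 33.
Solving the dual: y* = (5, 0, 1, 0).
  dual value b^T y* = 33.
Strong duality: c^T x* = b^T y*. Confirmed.

33


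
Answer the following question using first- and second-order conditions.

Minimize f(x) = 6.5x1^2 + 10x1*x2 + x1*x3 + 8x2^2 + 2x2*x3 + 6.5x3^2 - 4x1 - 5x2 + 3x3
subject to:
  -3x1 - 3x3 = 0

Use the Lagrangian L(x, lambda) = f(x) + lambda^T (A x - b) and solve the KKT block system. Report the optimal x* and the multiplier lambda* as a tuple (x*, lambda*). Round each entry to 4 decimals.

Form the Lagrangian:
  L(x, lambda) = (1/2) x^T Q x + c^T x + lambda^T (A x - b)
Stationarity (grad_x L = 0): Q x + c + A^T lambda = 0.
Primal feasibility: A x = b.

This gives the KKT block system:
  [ Q   A^T ] [ x     ]   [-c ]
  [ A    0  ] [ lambda ] = [ b ]

Solving the linear system:
  x*      = (0.225, 0.2, -0.225)
  lambda* = (0.2333)
  f(x*)   = -1.2875

x* = (0.225, 0.2, -0.225), lambda* = (0.2333)


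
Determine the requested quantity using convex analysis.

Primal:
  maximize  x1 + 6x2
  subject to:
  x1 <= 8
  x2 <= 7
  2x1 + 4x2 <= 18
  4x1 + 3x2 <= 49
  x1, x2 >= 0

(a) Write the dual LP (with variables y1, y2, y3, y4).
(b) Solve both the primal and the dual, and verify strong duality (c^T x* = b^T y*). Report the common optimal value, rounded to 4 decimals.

The standard primal-dual pair for 'max c^T x s.t. A x <= b, x >= 0' is:
  Dual:  min b^T y  s.t.  A^T y >= c,  y >= 0.

So the dual LP is:
  minimize  8y1 + 7y2 + 18y3 + 49y4
  subject to:
    y1 + 2y3 + 4y4 >= 1
    y2 + 4y3 + 3y4 >= 6
    y1, y2, y3, y4 >= 0

Solving the primal: x* = (0, 4.5).
  primal value c^T x* = 27.
Solving the dual: y* = (0, 0, 1.5, 0).
  dual value b^T y* = 27.
Strong duality: c^T x* = b^T y*. Confirmed.

27


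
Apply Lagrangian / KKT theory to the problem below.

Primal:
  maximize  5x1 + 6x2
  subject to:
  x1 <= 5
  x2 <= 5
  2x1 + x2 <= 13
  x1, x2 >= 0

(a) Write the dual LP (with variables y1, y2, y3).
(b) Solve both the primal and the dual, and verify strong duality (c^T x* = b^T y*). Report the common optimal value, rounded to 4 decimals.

The standard primal-dual pair for 'max c^T x s.t. A x <= b, x >= 0' is:
  Dual:  min b^T y  s.t.  A^T y >= c,  y >= 0.

So the dual LP is:
  minimize  5y1 + 5y2 + 13y3
  subject to:
    y1 + 2y3 >= 5
    y2 + y3 >= 6
    y1, y2, y3 >= 0

Solving the primal: x* = (4, 5).
  primal value c^T x* = 50.
Solving the dual: y* = (0, 3.5, 2.5).
  dual value b^T y* = 50.
Strong duality: c^T x* = b^T y*. Confirmed.

50


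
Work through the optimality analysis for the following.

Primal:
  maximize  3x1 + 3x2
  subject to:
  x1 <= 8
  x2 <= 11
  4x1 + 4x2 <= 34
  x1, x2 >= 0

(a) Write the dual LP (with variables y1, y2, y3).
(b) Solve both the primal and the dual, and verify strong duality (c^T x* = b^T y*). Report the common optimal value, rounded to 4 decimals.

The standard primal-dual pair for 'max c^T x s.t. A x <= b, x >= 0' is:
  Dual:  min b^T y  s.t.  A^T y >= c,  y >= 0.

So the dual LP is:
  minimize  8y1 + 11y2 + 34y3
  subject to:
    y1 + 4y3 >= 3
    y2 + 4y3 >= 3
    y1, y2, y3 >= 0

Solving the primal: x* = (0, 8.5).
  primal value c^T x* = 25.5.
Solving the dual: y* = (0, 0, 0.75).
  dual value b^T y* = 25.5.
Strong duality: c^T x* = b^T y*. Confirmed.

25.5


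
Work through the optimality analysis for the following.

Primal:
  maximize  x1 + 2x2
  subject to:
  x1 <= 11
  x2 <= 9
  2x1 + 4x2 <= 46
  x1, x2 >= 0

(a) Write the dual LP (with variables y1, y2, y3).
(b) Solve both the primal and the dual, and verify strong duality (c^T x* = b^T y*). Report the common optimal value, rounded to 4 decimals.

The standard primal-dual pair for 'max c^T x s.t. A x <= b, x >= 0' is:
  Dual:  min b^T y  s.t.  A^T y >= c,  y >= 0.

So the dual LP is:
  minimize  11y1 + 9y2 + 46y3
  subject to:
    y1 + 2y3 >= 1
    y2 + 4y3 >= 2
    y1, y2, y3 >= 0

Solving the primal: x* = (5, 9).
  primal value c^T x* = 23.
Solving the dual: y* = (0, 0, 0.5).
  dual value b^T y* = 23.
Strong duality: c^T x* = b^T y*. Confirmed.

23


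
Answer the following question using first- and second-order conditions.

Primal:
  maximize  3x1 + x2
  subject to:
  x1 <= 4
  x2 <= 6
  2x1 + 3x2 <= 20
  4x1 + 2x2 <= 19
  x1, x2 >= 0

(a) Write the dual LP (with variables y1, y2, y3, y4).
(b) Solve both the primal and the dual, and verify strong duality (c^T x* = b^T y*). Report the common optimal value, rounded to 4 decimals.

The standard primal-dual pair for 'max c^T x s.t. A x <= b, x >= 0' is:
  Dual:  min b^T y  s.t.  A^T y >= c,  y >= 0.

So the dual LP is:
  minimize  4y1 + 6y2 + 20y3 + 19y4
  subject to:
    y1 + 2y3 + 4y4 >= 3
    y2 + 3y3 + 2y4 >= 1
    y1, y2, y3, y4 >= 0

Solving the primal: x* = (4, 1.5).
  primal value c^T x* = 13.5.
Solving the dual: y* = (1, 0, 0, 0.5).
  dual value b^T y* = 13.5.
Strong duality: c^T x* = b^T y*. Confirmed.

13.5


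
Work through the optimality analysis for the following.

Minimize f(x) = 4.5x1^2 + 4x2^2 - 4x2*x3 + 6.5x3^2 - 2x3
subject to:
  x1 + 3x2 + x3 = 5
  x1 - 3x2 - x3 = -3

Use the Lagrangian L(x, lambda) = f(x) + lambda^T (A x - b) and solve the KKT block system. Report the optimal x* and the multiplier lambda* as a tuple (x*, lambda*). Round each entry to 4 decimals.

Form the Lagrangian:
  L(x, lambda) = (1/2) x^T Q x + c^T x + lambda^T (A x - b)
Stationarity (grad_x L = 0): Q x + c + A^T lambda = 0.
Primal feasibility: A x = b.

This gives the KKT block system:
  [ Q   A^T ] [ x     ]   [-c ]
  [ A    0  ] [ lambda ] = [ b ]

Solving the linear system:
  x*      = (1, 1.1141, 0.6577)
  lambda* = (-5.547, -3.453)
  f(x*)   = 8.0302

x* = (1, 1.1141, 0.6577), lambda* = (-5.547, -3.453)


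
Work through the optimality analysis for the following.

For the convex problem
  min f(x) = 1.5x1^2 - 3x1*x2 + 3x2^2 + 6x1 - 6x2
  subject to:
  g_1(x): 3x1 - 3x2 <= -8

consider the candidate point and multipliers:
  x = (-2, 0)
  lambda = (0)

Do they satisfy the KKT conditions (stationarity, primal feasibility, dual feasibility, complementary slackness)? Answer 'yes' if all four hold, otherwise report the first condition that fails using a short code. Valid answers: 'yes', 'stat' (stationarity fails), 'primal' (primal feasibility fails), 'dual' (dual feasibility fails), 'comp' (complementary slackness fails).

Gradient of f: grad f(x) = Q x + c = (0, 0)
Constraint values g_i(x) = a_i^T x - b_i:
  g_1((-2, 0)) = 2
Stationarity residual: grad f(x) + sum_i lambda_i a_i = (0, 0)
  -> stationarity OK
Primal feasibility (all g_i <= 0): FAILS
Dual feasibility (all lambda_i >= 0): OK
Complementary slackness (lambda_i * g_i(x) = 0 for all i): OK

Verdict: the first failing condition is primal_feasibility -> primal.

primal


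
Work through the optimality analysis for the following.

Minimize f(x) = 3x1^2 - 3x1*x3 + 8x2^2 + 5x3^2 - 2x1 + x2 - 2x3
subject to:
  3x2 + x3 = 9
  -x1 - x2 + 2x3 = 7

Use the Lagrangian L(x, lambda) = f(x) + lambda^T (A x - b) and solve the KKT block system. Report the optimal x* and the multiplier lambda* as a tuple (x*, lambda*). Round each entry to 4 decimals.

Form the Lagrangian:
  L(x, lambda) = (1/2) x^T Q x + c^T x + lambda^T (A x - b)
Stationarity (grad_x L = 0): Q x + c + A^T lambda = 0.
Primal feasibility: A x = b.

This gives the KKT block system:
  [ Q   A^T ] [ x     ]   [-c ]
  [ A    0  ] [ lambda ] = [ b ]

Solving the linear system:
  x*      = (0.1934, 1.5438, 4.3686)
  lambda* = (-13.2153, -13.9453)
  f(x*)   = 104.4872

x* = (0.1934, 1.5438, 4.3686), lambda* = (-13.2153, -13.9453)


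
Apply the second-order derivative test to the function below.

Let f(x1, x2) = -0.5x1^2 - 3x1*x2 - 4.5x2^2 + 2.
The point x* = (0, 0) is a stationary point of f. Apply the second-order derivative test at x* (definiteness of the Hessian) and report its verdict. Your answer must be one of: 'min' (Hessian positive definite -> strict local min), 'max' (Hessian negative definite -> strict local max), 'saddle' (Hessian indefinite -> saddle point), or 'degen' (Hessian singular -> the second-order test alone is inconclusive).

Compute the Hessian H = grad^2 f:
  H = [[-1, -3], [-3, -9]]
Verify stationarity: grad f(x*) = H x* + g = (0, 0).
Eigenvalues of H: -10, 0.
H has a zero eigenvalue (singular; negative semidefinite but not definite), so H is neither positive definite, negative definite, nor indefinite. The second-order test alone is inconclusive -> degen.
(Indeed, f is constant along the null direction of H through x*, so x* is not a strict local extremum.)

degen


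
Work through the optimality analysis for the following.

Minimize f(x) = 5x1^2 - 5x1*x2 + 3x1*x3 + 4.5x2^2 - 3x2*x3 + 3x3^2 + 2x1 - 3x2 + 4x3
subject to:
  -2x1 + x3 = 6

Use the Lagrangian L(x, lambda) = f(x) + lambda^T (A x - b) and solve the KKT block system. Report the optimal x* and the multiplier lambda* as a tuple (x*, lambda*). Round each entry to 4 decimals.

Form the Lagrangian:
  L(x, lambda) = (1/2) x^T Q x + c^T x + lambda^T (A x - b)
Stationarity (grad_x L = 0): Q x + c + A^T lambda = 0.
Primal feasibility: A x = b.

This gives the KKT block system:
  [ Q   A^T ] [ x     ]   [-c ]
  [ A    0  ] [ lambda ] = [ b ]

Solving the linear system:
  x*      = (-2.2833, -0.4573, 1.4334)
  lambda* = (-7.1229)
  f(x*)   = 22.6382

x* = (-2.2833, -0.4573, 1.4334), lambda* = (-7.1229)


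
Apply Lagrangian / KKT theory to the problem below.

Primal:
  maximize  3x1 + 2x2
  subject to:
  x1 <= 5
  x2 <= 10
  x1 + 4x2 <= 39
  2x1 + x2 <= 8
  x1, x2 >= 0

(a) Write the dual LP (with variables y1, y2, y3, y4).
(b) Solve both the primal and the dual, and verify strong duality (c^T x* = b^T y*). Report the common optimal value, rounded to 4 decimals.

The standard primal-dual pair for 'max c^T x s.t. A x <= b, x >= 0' is:
  Dual:  min b^T y  s.t.  A^T y >= c,  y >= 0.

So the dual LP is:
  minimize  5y1 + 10y2 + 39y3 + 8y4
  subject to:
    y1 + y3 + 2y4 >= 3
    y2 + 4y3 + y4 >= 2
    y1, y2, y3, y4 >= 0

Solving the primal: x* = (0, 8).
  primal value c^T x* = 16.
Solving the dual: y* = (0, 0, 0, 2).
  dual value b^T y* = 16.
Strong duality: c^T x* = b^T y*. Confirmed.

16


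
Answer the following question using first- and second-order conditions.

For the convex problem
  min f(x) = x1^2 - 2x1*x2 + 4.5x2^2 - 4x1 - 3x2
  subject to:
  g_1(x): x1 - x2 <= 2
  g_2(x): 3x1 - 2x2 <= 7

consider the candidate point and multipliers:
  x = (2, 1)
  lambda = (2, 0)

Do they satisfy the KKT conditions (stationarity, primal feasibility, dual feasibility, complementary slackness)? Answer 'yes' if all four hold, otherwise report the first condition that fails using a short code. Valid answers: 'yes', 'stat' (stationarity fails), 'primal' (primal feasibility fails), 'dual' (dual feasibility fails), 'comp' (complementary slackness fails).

Gradient of f: grad f(x) = Q x + c = (-2, 2)
Constraint values g_i(x) = a_i^T x - b_i:
  g_1((2, 1)) = -1
  g_2((2, 1)) = -3
Stationarity residual: grad f(x) + sum_i lambda_i a_i = (0, 0)
  -> stationarity OK
Primal feasibility (all g_i <= 0): OK
Dual feasibility (all lambda_i >= 0): OK
Complementary slackness (lambda_i * g_i(x) = 0 for all i): FAILS

Verdict: the first failing condition is complementary_slackness -> comp.

comp


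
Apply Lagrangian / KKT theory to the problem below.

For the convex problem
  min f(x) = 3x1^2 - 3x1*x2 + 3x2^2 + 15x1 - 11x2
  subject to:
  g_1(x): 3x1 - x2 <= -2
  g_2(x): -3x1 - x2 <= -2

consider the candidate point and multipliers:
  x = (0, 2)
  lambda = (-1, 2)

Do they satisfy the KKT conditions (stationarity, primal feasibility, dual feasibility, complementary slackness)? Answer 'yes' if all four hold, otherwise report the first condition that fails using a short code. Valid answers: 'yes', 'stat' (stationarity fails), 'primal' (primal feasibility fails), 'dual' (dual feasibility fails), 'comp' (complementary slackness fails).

Gradient of f: grad f(x) = Q x + c = (9, 1)
Constraint values g_i(x) = a_i^T x - b_i:
  g_1((0, 2)) = 0
  g_2((0, 2)) = 0
Stationarity residual: grad f(x) + sum_i lambda_i a_i = (0, 0)
  -> stationarity OK
Primal feasibility (all g_i <= 0): OK
Dual feasibility (all lambda_i >= 0): FAILS
Complementary slackness (lambda_i * g_i(x) = 0 for all i): OK

Verdict: the first failing condition is dual_feasibility -> dual.

dual


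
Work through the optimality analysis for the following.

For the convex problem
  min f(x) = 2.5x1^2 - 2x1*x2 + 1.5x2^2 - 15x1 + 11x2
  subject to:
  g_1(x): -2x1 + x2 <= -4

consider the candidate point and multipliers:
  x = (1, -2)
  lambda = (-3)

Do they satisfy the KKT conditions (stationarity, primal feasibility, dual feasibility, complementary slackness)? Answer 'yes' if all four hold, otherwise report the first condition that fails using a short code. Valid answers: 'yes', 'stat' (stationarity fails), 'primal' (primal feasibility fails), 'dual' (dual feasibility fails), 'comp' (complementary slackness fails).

Gradient of f: grad f(x) = Q x + c = (-6, 3)
Constraint values g_i(x) = a_i^T x - b_i:
  g_1((1, -2)) = 0
Stationarity residual: grad f(x) + sum_i lambda_i a_i = (0, 0)
  -> stationarity OK
Primal feasibility (all g_i <= 0): OK
Dual feasibility (all lambda_i >= 0): FAILS
Complementary slackness (lambda_i * g_i(x) = 0 for all i): OK

Verdict: the first failing condition is dual_feasibility -> dual.

dual
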